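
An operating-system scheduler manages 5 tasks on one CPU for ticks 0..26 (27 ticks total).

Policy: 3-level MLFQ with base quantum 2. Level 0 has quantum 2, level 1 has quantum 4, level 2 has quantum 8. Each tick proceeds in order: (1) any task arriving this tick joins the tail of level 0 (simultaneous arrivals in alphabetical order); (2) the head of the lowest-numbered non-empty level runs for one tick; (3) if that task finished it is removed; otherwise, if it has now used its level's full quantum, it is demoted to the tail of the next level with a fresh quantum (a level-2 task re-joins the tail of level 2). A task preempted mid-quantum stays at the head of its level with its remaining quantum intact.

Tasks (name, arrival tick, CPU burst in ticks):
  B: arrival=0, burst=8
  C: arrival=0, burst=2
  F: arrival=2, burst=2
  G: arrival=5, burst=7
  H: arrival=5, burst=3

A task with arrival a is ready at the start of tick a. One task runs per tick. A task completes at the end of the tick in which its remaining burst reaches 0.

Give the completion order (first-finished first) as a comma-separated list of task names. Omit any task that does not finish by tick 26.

t=0: L0/L1/L2 = BC/-/- → run B
t=1: L0/L1/L2 = BC/-/- → run B
t=2: L0/L1/L2 = CF/B/- → run C
t=3: L0/L1/L2 = CF/B/- → run C
t=4: L0/L1/L2 = F/B/- → run F
t=5: L0/L1/L2 = FGH/B/- → run F
t=6: L0/L1/L2 = GH/B/- → run G
t=7: L0/L1/L2 = GH/B/- → run G
t=8: L0/L1/L2 = H/BG/- → run H
t=9: L0/L1/L2 = H/BG/- → run H
t=10: L0/L1/L2 = -/BGH/- → run B
t=11: L0/L1/L2 = -/BGH/- → run B
t=12: L0/L1/L2 = -/BGH/- → run B
t=13: L0/L1/L2 = -/BGH/- → run B
t=14: L0/L1/L2 = -/GH/B → run G
t=15: L0/L1/L2 = -/GH/B → run G
t=16: L0/L1/L2 = -/GH/B → run G
t=17: L0/L1/L2 = -/GH/B → run G
t=18: L0/L1/L2 = -/H/BG → run H
t=19: L0/L1/L2 = -/-/BG → run B
t=20: L0/L1/L2 = -/-/BG → run B
t=21: L0/L1/L2 = -/-/G → run G
t=22: (idle)
t=23: (idle)
t=24: (idle)
t=25: (idle)
t=26: (idle)

completion order = C, F, H, B, G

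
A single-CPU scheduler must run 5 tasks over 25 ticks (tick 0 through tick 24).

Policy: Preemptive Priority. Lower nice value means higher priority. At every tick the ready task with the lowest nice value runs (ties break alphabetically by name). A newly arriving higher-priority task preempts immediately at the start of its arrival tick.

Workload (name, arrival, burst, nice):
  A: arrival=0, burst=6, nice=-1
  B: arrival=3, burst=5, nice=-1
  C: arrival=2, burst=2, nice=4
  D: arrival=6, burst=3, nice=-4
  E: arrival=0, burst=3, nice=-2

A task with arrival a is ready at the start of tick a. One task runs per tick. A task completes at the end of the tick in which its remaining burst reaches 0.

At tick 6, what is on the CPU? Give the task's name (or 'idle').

running at tick 6 = D

t=0: ready={A,E} → run E
t=1: ready={A,E} → run E
t=2: ready={A,C,E} → run E
t=3: ready={A,B,C} → run A
t=4: ready={A,B,C} → run A
t=5: ready={A,B,C} → run A
t=6: ready={A,B,C,D} → run D
t=7: ready={A,B,C,D} → run D
t=8: ready={A,B,C,D} → run D
t=9: ready={A,B,C} → run A
t=10: ready={A,B,C} → run A
t=11: ready={A,B,C} → run A
t=12: ready={B,C} → run B
t=13: ready={B,C} → run B
t=14: ready={B,C} → run B
t=15: ready={B,C} → run B
t=16: ready={B,C} → run B
t=17: ready={C} → run C
t=18: ready={C} → run C
t=19: (idle)
t=20: (idle)
t=21: (idle)
t=22: (idle)
t=23: (idle)
t=24: (idle)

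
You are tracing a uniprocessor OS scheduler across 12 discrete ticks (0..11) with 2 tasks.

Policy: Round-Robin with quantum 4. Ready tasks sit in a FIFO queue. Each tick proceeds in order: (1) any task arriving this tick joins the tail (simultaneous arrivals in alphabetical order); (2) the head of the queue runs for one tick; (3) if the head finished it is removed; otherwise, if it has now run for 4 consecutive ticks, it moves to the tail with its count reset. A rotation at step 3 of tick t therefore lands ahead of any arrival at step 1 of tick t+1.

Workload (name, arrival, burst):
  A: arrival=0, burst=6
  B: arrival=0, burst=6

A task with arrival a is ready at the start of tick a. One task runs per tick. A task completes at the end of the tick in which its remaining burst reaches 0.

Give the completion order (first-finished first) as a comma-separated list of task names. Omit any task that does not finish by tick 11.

completion order = A, B

t=0: queue=[A,B] q_used=0 → run A
t=1: queue=[A,B] q_used=1 → run A
t=2: queue=[A,B] q_used=2 → run A
t=3: queue=[A,B] q_used=3 → run A
t=4: queue=[B,A] q_used=0 → run B
t=5: queue=[B,A] q_used=1 → run B
t=6: queue=[B,A] q_used=2 → run B
t=7: queue=[B,A] q_used=3 → run B
t=8: queue=[A,B] q_used=0 → run A
t=9: queue=[A,B] q_used=1 → run A
t=10: queue=[B] q_used=0 → run B
t=11: queue=[B] q_used=1 → run B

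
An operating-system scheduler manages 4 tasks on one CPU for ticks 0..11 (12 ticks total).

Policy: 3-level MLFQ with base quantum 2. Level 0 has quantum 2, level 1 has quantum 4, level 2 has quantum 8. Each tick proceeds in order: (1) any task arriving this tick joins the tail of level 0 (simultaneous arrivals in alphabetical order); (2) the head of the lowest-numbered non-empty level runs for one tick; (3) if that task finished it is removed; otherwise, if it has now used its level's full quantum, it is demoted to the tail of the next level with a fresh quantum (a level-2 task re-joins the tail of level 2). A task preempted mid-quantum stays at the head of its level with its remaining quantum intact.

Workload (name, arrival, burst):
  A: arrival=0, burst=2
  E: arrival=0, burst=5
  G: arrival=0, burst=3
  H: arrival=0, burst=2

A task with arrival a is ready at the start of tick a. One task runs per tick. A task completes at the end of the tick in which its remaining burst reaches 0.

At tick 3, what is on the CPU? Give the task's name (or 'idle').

running at tick 3 = E

t=0: L0/L1/L2 = AEGH/-/- → run A
t=1: L0/L1/L2 = AEGH/-/- → run A
t=2: L0/L1/L2 = EGH/-/- → run E
t=3: L0/L1/L2 = EGH/-/- → run E
t=4: L0/L1/L2 = GH/E/- → run G
t=5: L0/L1/L2 = GH/E/- → run G
t=6: L0/L1/L2 = H/EG/- → run H
t=7: L0/L1/L2 = H/EG/- → run H
t=8: L0/L1/L2 = -/EG/- → run E
t=9: L0/L1/L2 = -/EG/- → run E
t=10: L0/L1/L2 = -/EG/- → run E
t=11: L0/L1/L2 = -/G/- → run G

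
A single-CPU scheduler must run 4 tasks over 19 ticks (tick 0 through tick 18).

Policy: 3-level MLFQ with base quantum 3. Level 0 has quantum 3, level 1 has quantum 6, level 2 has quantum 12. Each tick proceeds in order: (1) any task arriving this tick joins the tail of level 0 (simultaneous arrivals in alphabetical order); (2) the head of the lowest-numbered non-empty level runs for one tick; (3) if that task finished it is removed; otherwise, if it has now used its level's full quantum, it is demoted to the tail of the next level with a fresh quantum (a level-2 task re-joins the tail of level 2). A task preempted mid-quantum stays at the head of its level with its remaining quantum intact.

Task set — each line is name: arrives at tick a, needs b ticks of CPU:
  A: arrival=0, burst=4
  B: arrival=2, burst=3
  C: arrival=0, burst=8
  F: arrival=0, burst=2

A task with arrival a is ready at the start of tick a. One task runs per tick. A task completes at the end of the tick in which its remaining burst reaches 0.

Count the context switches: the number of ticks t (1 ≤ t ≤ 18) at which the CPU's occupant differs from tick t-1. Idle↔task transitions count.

t=0: L0/L1/L2 = ACF/-/- → run A
t=1: L0/L1/L2 = ACF/-/- → run A
t=2: L0/L1/L2 = ACFB/-/- → run A
t=3: L0/L1/L2 = CFB/A/- → run C
t=4: L0/L1/L2 = CFB/A/- → run C
t=5: L0/L1/L2 = CFB/A/- → run C
t=6: L0/L1/L2 = FB/AC/- → run F
t=7: L0/L1/L2 = FB/AC/- → run F
t=8: L0/L1/L2 = B/AC/- → run B
t=9: L0/L1/L2 = B/AC/- → run B
t=10: L0/L1/L2 = B/AC/- → run B
t=11: L0/L1/L2 = -/AC/- → run A
t=12: L0/L1/L2 = -/C/- → run C
t=13: L0/L1/L2 = -/C/- → run C
t=14: L0/L1/L2 = -/C/- → run C
t=15: L0/L1/L2 = -/C/- → run C
t=16: L0/L1/L2 = -/C/- → run C
t=17: (idle)
t=18: (idle)

context switches = 6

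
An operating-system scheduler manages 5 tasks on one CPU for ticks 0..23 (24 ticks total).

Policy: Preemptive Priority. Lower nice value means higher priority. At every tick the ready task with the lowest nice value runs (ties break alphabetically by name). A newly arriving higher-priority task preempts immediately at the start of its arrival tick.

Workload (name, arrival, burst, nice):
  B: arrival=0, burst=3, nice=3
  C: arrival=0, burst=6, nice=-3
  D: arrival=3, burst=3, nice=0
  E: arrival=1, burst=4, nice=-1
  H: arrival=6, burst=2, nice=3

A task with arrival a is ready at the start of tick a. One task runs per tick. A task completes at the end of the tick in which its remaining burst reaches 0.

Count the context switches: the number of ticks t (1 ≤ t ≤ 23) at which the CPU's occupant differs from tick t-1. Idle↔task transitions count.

t=0: ready={B,C} → run C
t=1: ready={B,C,E} → run C
t=2: ready={B,C,E} → run C
t=3: ready={B,C,D,E} → run C
t=4: ready={B,C,D,E} → run C
t=5: ready={B,C,D,E} → run C
t=6: ready={B,D,E,H} → run E
t=7: ready={B,D,E,H} → run E
t=8: ready={B,D,E,H} → run E
t=9: ready={B,D,E,H} → run E
t=10: ready={B,D,H} → run D
t=11: ready={B,D,H} → run D
t=12: ready={B,D,H} → run D
t=13: ready={B,H} → run B
t=14: ready={B,H} → run B
t=15: ready={B,H} → run B
t=16: ready={H} → run H
t=17: ready={H} → run H
t=18: (idle)
t=19: (idle)
t=20: (idle)
t=21: (idle)
t=22: (idle)
t=23: (idle)

context switches = 5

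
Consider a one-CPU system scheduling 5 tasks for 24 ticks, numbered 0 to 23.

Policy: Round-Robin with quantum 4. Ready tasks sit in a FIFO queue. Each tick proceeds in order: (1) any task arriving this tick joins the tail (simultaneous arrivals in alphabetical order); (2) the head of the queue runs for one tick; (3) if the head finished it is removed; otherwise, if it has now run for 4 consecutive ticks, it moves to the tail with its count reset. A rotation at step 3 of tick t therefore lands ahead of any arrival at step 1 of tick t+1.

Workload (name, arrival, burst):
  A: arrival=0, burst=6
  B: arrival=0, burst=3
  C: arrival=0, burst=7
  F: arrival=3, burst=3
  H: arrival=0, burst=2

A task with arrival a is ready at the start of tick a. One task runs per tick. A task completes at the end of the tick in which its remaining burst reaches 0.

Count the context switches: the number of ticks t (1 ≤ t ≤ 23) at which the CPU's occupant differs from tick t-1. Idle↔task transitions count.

context switches = 7

t=0: queue=[A,B,C,H] q_used=0 → run A
t=1: queue=[A,B,C,H] q_used=1 → run A
t=2: queue=[A,B,C,H] q_used=2 → run A
t=3: queue=[A,B,C,H,F] q_used=3 → run A
t=4: queue=[B,C,H,F,A] q_used=0 → run B
t=5: queue=[B,C,H,F,A] q_used=1 → run B
t=6: queue=[B,C,H,F,A] q_used=2 → run B
t=7: queue=[C,H,F,A] q_used=0 → run C
t=8: queue=[C,H,F,A] q_used=1 → run C
t=9: queue=[C,H,F,A] q_used=2 → run C
t=10: queue=[C,H,F,A] q_used=3 → run C
t=11: queue=[H,F,A,C] q_used=0 → run H
t=12: queue=[H,F,A,C] q_used=1 → run H
t=13: queue=[F,A,C] q_used=0 → run F
t=14: queue=[F,A,C] q_used=1 → run F
t=15: queue=[F,A,C] q_used=2 → run F
t=16: queue=[A,C] q_used=0 → run A
t=17: queue=[A,C] q_used=1 → run A
t=18: queue=[C] q_used=0 → run C
t=19: queue=[C] q_used=1 → run C
t=20: queue=[C] q_used=2 → run C
t=21: (idle)
t=22: (idle)
t=23: (idle)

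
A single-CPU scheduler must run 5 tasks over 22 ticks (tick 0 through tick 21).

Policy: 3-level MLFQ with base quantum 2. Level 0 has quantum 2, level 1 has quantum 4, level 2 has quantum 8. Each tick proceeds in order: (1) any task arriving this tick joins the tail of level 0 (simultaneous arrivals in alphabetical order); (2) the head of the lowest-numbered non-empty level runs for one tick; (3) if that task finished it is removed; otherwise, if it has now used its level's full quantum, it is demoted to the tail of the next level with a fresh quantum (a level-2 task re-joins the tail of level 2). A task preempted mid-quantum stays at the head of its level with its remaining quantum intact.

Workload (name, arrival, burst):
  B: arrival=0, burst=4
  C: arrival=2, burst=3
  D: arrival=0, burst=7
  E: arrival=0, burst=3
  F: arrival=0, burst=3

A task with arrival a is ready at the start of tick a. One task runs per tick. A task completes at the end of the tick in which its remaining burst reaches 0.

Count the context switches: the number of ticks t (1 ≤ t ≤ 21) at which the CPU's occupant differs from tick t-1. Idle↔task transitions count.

context switches = 11

t=0: L0/L1/L2 = BDEF/-/- → run B
t=1: L0/L1/L2 = BDEF/-/- → run B
t=2: L0/L1/L2 = DEFC/B/- → run D
t=3: L0/L1/L2 = DEFC/B/- → run D
t=4: L0/L1/L2 = EFC/BD/- → run E
t=5: L0/L1/L2 = EFC/BD/- → run E
t=6: L0/L1/L2 = FC/BDE/- → run F
t=7: L0/L1/L2 = FC/BDE/- → run F
t=8: L0/L1/L2 = C/BDEF/- → run C
t=9: L0/L1/L2 = C/BDEF/- → run C
t=10: L0/L1/L2 = -/BDEFC/- → run B
t=11: L0/L1/L2 = -/BDEFC/- → run B
t=12: L0/L1/L2 = -/DEFC/- → run D
t=13: L0/L1/L2 = -/DEFC/- → run D
t=14: L0/L1/L2 = -/DEFC/- → run D
t=15: L0/L1/L2 = -/DEFC/- → run D
t=16: L0/L1/L2 = -/EFC/D → run E
t=17: L0/L1/L2 = -/FC/D → run F
t=18: L0/L1/L2 = -/C/D → run C
t=19: L0/L1/L2 = -/-/D → run D
t=20: (idle)
t=21: (idle)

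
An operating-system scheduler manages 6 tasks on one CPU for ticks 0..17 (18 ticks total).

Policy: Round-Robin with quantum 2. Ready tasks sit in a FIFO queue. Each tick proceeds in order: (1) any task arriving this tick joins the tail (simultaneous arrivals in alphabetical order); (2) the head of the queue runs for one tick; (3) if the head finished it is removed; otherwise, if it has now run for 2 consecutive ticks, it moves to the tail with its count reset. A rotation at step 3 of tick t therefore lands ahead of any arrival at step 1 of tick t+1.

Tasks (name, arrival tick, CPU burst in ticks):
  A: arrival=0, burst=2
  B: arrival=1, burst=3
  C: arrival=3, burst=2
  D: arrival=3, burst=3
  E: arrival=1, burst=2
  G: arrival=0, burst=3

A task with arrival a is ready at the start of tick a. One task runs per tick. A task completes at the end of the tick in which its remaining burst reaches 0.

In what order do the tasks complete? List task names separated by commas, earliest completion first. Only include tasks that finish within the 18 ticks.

t=0: queue=[A,G] q_used=0 → run A
t=1: queue=[A,G,B,E] q_used=1 → run A
t=2: queue=[G,B,E] q_used=0 → run G
t=3: queue=[G,B,E,C,D] q_used=1 → run G
t=4: queue=[B,E,C,D,G] q_used=0 → run B
t=5: queue=[B,E,C,D,G] q_used=1 → run B
t=6: queue=[E,C,D,G,B] q_used=0 → run E
t=7: queue=[E,C,D,G,B] q_used=1 → run E
t=8: queue=[C,D,G,B] q_used=0 → run C
t=9: queue=[C,D,G,B] q_used=1 → run C
t=10: queue=[D,G,B] q_used=0 → run D
t=11: queue=[D,G,B] q_used=1 → run D
t=12: queue=[G,B,D] q_used=0 → run G
t=13: queue=[B,D] q_used=0 → run B
t=14: queue=[D] q_used=0 → run D
t=15: (idle)
t=16: (idle)
t=17: (idle)

completion order = A, E, C, G, B, D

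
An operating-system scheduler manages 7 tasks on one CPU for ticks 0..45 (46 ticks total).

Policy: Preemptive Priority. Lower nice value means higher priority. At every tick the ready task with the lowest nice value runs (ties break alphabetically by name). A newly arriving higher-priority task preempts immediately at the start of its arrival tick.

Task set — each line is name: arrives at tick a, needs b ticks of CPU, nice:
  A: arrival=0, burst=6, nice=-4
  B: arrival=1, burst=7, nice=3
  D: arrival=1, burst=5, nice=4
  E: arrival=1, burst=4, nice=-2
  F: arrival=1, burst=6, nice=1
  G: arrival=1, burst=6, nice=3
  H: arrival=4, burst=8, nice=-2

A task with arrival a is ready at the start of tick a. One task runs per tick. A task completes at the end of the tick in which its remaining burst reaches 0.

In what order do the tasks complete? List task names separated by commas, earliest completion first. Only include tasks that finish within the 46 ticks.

t=0: ready={A} → run A
t=1: ready={A,B,D,E,F,G} → run A
t=2: ready={A,B,D,E,F,G} → run A
t=3: ready={A,B,D,E,F,G} → run A
t=4: ready={A,B,D,E,F,G,H} → run A
t=5: ready={A,B,D,E,F,G,H} → run A
t=6: ready={B,D,E,F,G,H} → run E
t=7: ready={B,D,E,F,G,H} → run E
t=8: ready={B,D,E,F,G,H} → run E
t=9: ready={B,D,E,F,G,H} → run E
t=10: ready={B,D,F,G,H} → run H
t=11: ready={B,D,F,G,H} → run H
t=12: ready={B,D,F,G,H} → run H
t=13: ready={B,D,F,G,H} → run H
t=14: ready={B,D,F,G,H} → run H
t=15: ready={B,D,F,G,H} → run H
t=16: ready={B,D,F,G,H} → run H
t=17: ready={B,D,F,G,H} → run H
t=18: ready={B,D,F,G} → run F
t=19: ready={B,D,F,G} → run F
t=20: ready={B,D,F,G} → run F
t=21: ready={B,D,F,G} → run F
t=22: ready={B,D,F,G} → run F
t=23: ready={B,D,F,G} → run F
t=24: ready={B,D,G} → run B
t=25: ready={B,D,G} → run B
t=26: ready={B,D,G} → run B
t=27: ready={B,D,G} → run B
t=28: ready={B,D,G} → run B
t=29: ready={B,D,G} → run B
t=30: ready={B,D,G} → run B
t=31: ready={D,G} → run G
t=32: ready={D,G} → run G
t=33: ready={D,G} → run G
t=34: ready={D,G} → run G
t=35: ready={D,G} → run G
t=36: ready={D,G} → run G
t=37: ready={D} → run D
t=38: ready={D} → run D
t=39: ready={D} → run D
t=40: ready={D} → run D
t=41: ready={D} → run D
t=42: (idle)
t=43: (idle)
t=44: (idle)
t=45: (idle)

completion order = A, E, H, F, B, G, D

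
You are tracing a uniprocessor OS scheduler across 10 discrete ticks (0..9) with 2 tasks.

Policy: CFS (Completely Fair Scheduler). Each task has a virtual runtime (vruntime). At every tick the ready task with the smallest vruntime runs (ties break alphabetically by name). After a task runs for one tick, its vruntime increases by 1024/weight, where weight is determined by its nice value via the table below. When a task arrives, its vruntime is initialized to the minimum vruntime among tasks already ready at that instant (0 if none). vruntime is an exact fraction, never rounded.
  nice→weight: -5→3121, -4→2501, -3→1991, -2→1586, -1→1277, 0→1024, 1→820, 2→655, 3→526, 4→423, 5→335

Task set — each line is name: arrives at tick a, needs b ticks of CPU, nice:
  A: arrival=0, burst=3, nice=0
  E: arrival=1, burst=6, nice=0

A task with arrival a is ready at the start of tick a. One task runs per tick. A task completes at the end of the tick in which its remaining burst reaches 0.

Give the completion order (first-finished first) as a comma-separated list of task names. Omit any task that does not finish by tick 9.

t=0: vr[A=0] → run A
t=1: vr[A=1 E=1] → run A
t=2: vr[A=2 E=1] → run E
t=3: vr[A=2 E=2] → run A
t=4: vr[E=2] → run E
t=5: vr[E=3] → run E
t=6: vr[E=4] → run E
t=7: vr[E=5] → run E
t=8: vr[E=6] → run E
t=9: (idle)

completion order = A, E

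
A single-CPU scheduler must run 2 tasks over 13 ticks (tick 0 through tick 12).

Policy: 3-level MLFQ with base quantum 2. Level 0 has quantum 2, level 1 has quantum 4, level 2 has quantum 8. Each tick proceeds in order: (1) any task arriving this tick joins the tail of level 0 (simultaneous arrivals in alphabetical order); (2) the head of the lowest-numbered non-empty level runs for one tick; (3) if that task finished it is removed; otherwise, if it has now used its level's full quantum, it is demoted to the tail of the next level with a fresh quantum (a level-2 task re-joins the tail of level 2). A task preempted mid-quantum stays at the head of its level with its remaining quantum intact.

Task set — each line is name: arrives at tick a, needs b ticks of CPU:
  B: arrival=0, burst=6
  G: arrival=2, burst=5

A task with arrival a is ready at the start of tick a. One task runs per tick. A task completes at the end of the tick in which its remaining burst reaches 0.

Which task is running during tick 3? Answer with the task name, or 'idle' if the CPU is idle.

running at tick 3 = G

t=0: L0/L1/L2 = B/-/- → run B
t=1: L0/L1/L2 = B/-/- → run B
t=2: L0/L1/L2 = G/B/- → run G
t=3: L0/L1/L2 = G/B/- → run G
t=4: L0/L1/L2 = -/BG/- → run B
t=5: L0/L1/L2 = -/BG/- → run B
t=6: L0/L1/L2 = -/BG/- → run B
t=7: L0/L1/L2 = -/BG/- → run B
t=8: L0/L1/L2 = -/G/- → run G
t=9: L0/L1/L2 = -/G/- → run G
t=10: L0/L1/L2 = -/G/- → run G
t=11: (idle)
t=12: (idle)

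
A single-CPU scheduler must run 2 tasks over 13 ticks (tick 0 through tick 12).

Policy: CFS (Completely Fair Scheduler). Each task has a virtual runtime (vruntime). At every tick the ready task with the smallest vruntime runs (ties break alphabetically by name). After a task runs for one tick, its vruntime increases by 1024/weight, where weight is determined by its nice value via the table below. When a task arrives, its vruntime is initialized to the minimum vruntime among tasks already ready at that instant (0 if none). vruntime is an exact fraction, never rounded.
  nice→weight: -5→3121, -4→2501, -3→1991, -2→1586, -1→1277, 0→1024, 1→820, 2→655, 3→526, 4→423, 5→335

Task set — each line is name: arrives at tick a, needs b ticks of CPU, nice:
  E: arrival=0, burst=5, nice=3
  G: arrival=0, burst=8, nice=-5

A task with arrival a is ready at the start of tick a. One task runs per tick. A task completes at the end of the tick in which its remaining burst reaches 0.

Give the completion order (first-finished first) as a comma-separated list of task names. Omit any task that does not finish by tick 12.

t=0: vr[E=0 G=0] → run E
t=1: vr[E=512/263 G=0] → run G
t=2: vr[E=512/263 G=1024/3121] → run G
t=3: vr[E=512/263 G=2048/3121] → run G
t=4: vr[E=512/263 G=3072/3121] → run G
t=5: vr[E=512/263 G=4096/3121] → run G
t=6: vr[E=512/263 G=5120/3121] → run G
t=7: vr[E=512/263 G=6144/3121] → run E
t=8: vr[E=1024/263 G=6144/3121] → run G
t=9: vr[E=1024/263 G=7168/3121] → run G
t=10: vr[E=1024/263] → run E
t=11: vr[E=1536/263] → run E
t=12: vr[E=2048/263] → run E

completion order = G, E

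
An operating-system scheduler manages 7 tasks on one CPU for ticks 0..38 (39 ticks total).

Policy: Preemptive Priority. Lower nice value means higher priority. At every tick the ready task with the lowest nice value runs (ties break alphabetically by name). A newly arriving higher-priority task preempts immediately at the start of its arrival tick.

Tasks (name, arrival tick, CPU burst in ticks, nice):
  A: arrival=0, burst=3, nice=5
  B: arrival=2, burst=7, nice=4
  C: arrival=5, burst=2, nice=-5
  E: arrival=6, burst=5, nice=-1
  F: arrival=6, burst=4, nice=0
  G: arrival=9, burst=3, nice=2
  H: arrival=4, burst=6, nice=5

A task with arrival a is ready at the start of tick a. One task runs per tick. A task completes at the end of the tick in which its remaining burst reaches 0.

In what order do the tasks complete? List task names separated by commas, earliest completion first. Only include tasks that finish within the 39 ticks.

t=0: ready={A} → run A
t=1: ready={A} → run A
t=2: ready={A,B} → run B
t=3: ready={A,B} → run B
t=4: ready={A,B,H} → run B
t=5: ready={A,B,C,H} → run C
t=6: ready={A,B,C,E,F,H} → run C
t=7: ready={A,B,E,F,H} → run E
t=8: ready={A,B,E,F,H} → run E
t=9: ready={A,B,E,F,G,H} → run E
t=10: ready={A,B,E,F,G,H} → run E
t=11: ready={A,B,E,F,G,H} → run E
t=12: ready={A,B,F,G,H} → run F
t=13: ready={A,B,F,G,H} → run F
t=14: ready={A,B,F,G,H} → run F
t=15: ready={A,B,F,G,H} → run F
t=16: ready={A,B,G,H} → run G
t=17: ready={A,B,G,H} → run G
t=18: ready={A,B,G,H} → run G
t=19: ready={A,B,H} → run B
t=20: ready={A,B,H} → run B
t=21: ready={A,B,H} → run B
t=22: ready={A,B,H} → run B
t=23: ready={A,H} → run A
t=24: ready={H} → run H
t=25: ready={H} → run H
t=26: ready={H} → run H
t=27: ready={H} → run H
t=28: ready={H} → run H
t=29: ready={H} → run H
t=30: (idle)
t=31: (idle)
t=32: (idle)
t=33: (idle)
t=34: (idle)
t=35: (idle)
t=36: (idle)
t=37: (idle)
t=38: (idle)

completion order = C, E, F, G, B, A, H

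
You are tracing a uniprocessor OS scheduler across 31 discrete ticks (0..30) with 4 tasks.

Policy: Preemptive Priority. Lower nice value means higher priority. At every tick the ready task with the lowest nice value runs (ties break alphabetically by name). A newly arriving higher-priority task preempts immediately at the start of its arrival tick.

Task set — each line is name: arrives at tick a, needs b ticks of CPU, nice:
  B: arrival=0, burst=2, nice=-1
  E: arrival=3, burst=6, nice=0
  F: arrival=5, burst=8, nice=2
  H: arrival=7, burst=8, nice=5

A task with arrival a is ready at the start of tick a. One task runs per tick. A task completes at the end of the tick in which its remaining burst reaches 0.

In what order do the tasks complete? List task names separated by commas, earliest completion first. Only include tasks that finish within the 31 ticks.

t=0: ready={B} → run B
t=1: ready={B} → run B
t=2: (idle)
t=3: ready={E} → run E
t=4: ready={E} → run E
t=5: ready={E,F} → run E
t=6: ready={E,F} → run E
t=7: ready={E,F,H} → run E
t=8: ready={E,F,H} → run E
t=9: ready={F,H} → run F
t=10: ready={F,H} → run F
t=11: ready={F,H} → run F
t=12: ready={F,H} → run F
t=13: ready={F,H} → run F
t=14: ready={F,H} → run F
t=15: ready={F,H} → run F
t=16: ready={F,H} → run F
t=17: ready={H} → run H
t=18: ready={H} → run H
t=19: ready={H} → run H
t=20: ready={H} → run H
t=21: ready={H} → run H
t=22: ready={H} → run H
t=23: ready={H} → run H
t=24: ready={H} → run H
t=25: (idle)
t=26: (idle)
t=27: (idle)
t=28: (idle)
t=29: (idle)
t=30: (idle)

completion order = B, E, F, H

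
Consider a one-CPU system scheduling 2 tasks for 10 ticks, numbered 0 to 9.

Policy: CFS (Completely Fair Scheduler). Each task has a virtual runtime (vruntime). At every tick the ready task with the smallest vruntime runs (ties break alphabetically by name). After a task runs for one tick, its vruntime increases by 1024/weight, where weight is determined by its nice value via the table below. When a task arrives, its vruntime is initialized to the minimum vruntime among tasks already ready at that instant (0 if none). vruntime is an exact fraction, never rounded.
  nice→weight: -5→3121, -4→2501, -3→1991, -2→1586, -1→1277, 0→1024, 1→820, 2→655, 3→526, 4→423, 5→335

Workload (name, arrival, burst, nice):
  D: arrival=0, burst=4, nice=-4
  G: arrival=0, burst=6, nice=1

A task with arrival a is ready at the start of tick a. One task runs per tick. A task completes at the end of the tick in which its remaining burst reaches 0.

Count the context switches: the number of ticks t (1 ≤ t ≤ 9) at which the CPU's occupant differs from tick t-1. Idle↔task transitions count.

context switches = 3

t=0: vr[D=0 G=0] → run D
t=1: vr[D=1024/2501 G=0] → run G
t=2: vr[D=1024/2501 G=256/205] → run D
t=3: vr[D=2048/2501 G=256/205] → run D
t=4: vr[D=3072/2501 G=256/205] → run D
t=5: vr[G=256/205] → run G
t=6: vr[G=512/205] → run G
t=7: vr[G=768/205] → run G
t=8: vr[G=1024/205] → run G
t=9: vr[G=256/41] → run G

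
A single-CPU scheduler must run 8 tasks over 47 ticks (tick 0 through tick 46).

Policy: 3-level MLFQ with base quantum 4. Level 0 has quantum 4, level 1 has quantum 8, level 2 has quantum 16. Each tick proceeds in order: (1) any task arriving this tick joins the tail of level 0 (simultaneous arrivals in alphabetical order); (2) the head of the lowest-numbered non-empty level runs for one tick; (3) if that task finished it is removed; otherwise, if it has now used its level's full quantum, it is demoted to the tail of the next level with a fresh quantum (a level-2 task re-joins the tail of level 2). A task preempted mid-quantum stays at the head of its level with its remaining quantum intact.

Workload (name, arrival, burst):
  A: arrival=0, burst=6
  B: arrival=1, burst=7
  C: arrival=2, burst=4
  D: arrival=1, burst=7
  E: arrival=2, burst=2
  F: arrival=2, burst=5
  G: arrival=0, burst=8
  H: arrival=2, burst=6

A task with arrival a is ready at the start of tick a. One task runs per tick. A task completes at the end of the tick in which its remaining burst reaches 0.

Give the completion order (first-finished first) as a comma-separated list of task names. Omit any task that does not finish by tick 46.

completion order = C, E, A, G, B, D, F, H

t=0: L0/L1/L2 = AG/-/- → run A
t=1: L0/L1/L2 = AGBD/-/- → run A
t=2: L0/L1/L2 = AGBDCEFH/-/- → run A
t=3: L0/L1/L2 = AGBDCEFH/-/- → run A
t=4: L0/L1/L2 = GBDCEFH/A/- → run G
t=5: L0/L1/L2 = GBDCEFH/A/- → run G
t=6: L0/L1/L2 = GBDCEFH/A/- → run G
t=7: L0/L1/L2 = GBDCEFH/A/- → run G
t=8: L0/L1/L2 = BDCEFH/AG/- → run B
t=9: L0/L1/L2 = BDCEFH/AG/- → run B
t=10: L0/L1/L2 = BDCEFH/AG/- → run B
t=11: L0/L1/L2 = BDCEFH/AG/- → run B
t=12: L0/L1/L2 = DCEFH/AGB/- → run D
t=13: L0/L1/L2 = DCEFH/AGB/- → run D
t=14: L0/L1/L2 = DCEFH/AGB/- → run D
t=15: L0/L1/L2 = DCEFH/AGB/- → run D
t=16: L0/L1/L2 = CEFH/AGBD/- → run C
t=17: L0/L1/L2 = CEFH/AGBD/- → run C
t=18: L0/L1/L2 = CEFH/AGBD/- → run C
t=19: L0/L1/L2 = CEFH/AGBD/- → run C
t=20: L0/L1/L2 = EFH/AGBD/- → run E
t=21: L0/L1/L2 = EFH/AGBD/- → run E
t=22: L0/L1/L2 = FH/AGBD/- → run F
t=23: L0/L1/L2 = FH/AGBD/- → run F
t=24: L0/L1/L2 = FH/AGBD/- → run F
t=25: L0/L1/L2 = FH/AGBD/- → run F
t=26: L0/L1/L2 = H/AGBDF/- → run H
t=27: L0/L1/L2 = H/AGBDF/- → run H
t=28: L0/L1/L2 = H/AGBDF/- → run H
t=29: L0/L1/L2 = H/AGBDF/- → run H
t=30: L0/L1/L2 = -/AGBDFH/- → run A
t=31: L0/L1/L2 = -/AGBDFH/- → run A
t=32: L0/L1/L2 = -/GBDFH/- → run G
t=33: L0/L1/L2 = -/GBDFH/- → run G
t=34: L0/L1/L2 = -/GBDFH/- → run G
t=35: L0/L1/L2 = -/GBDFH/- → run G
t=36: L0/L1/L2 = -/BDFH/- → run B
t=37: L0/L1/L2 = -/BDFH/- → run B
t=38: L0/L1/L2 = -/BDFH/- → run B
t=39: L0/L1/L2 = -/DFH/- → run D
t=40: L0/L1/L2 = -/DFH/- → run D
t=41: L0/L1/L2 = -/DFH/- → run D
t=42: L0/L1/L2 = -/FH/- → run F
t=43: L0/L1/L2 = -/H/- → run H
t=44: L0/L1/L2 = -/H/- → run H
t=45: (idle)
t=46: (idle)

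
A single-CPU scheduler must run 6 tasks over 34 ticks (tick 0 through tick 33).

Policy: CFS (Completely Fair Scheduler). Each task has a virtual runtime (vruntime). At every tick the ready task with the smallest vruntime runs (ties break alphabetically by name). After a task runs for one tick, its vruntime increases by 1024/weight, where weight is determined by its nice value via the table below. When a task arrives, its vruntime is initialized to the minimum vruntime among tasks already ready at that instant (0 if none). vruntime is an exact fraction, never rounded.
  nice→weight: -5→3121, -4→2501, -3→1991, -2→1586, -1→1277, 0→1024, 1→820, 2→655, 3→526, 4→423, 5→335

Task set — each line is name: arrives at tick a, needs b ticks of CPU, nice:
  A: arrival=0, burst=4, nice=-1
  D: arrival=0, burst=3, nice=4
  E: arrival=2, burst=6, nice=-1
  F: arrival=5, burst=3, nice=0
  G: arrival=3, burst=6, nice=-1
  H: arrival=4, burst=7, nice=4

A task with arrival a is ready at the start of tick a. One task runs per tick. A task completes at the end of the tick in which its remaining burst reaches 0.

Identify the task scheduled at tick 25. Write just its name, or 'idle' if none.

running at tick 25 = H

t=0: vr[A=0 D=0] → run A
t=1: vr[A=1024/1277 D=0] → run D
t=2: vr[A=1024/1277 D=1024/423 E=1024/1277] → run A
t=3: vr[A=2048/1277 D=1024/423 E=1024/1277 G=1024/1277] → run E
t=4: vr[A=2048/1277 D=1024/423 E=2048/1277 G=1024/1277 H=1024/1277] → run G
t=5: vr[A=2048/1277 D=1024/423 E=2048/1277 F=1024/1277 G=2048/1277 H=1024/1277] → run F
t=6: vr[A=2048/1277 D=1024/423 E=2048/1277 F=2301/1277 G=2048/1277 H=1024/1277] → run H
t=7: vr[A=2048/1277 D=1024/423 E=2048/1277 F=2301/1277 G=2048/1277 H=1740800/540171] → run A
t=8: vr[A=3072/1277 D=1024/423 E=2048/1277 F=2301/1277 G=2048/1277 H=1740800/540171] → run E
t=9: vr[A=3072/1277 D=1024/423 E=3072/1277 F=2301/1277 G=2048/1277 H=1740800/540171] → run G
t=10: vr[A=3072/1277 D=1024/423 E=3072/1277 F=2301/1277 G=3072/1277 H=1740800/540171] → run F
t=11: vr[A=3072/1277 D=1024/423 E=3072/1277 F=3578/1277 G=3072/1277 H=1740800/540171] → run A
t=12: vr[D=1024/423 E=3072/1277 F=3578/1277 G=3072/1277 H=1740800/540171] → run E
t=13: vr[D=1024/423 E=4096/1277 F=3578/1277 G=3072/1277 H=1740800/540171] → run G
t=14: vr[D=1024/423 E=4096/1277 F=3578/1277 G=4096/1277 H=1740800/540171] → run D
t=15: vr[D=2048/423 E=4096/1277 F=3578/1277 G=4096/1277 H=1740800/540171] → run F
t=16: vr[D=2048/423 E=4096/1277 G=4096/1277 H=1740800/540171] → run E
t=17: vr[D=2048/423 E=5120/1277 G=4096/1277 H=1740800/540171] → run G
t=18: vr[D=2048/423 E=5120/1277 G=5120/1277 H=1740800/540171] → run H
t=19: vr[D=2048/423 E=5120/1277 G=5120/1277 H=3048448/540171] → run E
t=20: vr[D=2048/423 E=6144/1277 G=5120/1277 H=3048448/540171] → run G
t=21: vr[D=2048/423 E=6144/1277 G=6144/1277 H=3048448/540171] → run E
t=22: vr[D=2048/423 G=6144/1277 H=3048448/540171] → run G
t=23: vr[D=2048/423 H=3048448/540171] → run D
t=24: vr[H=3048448/540171] → run H
t=25: vr[H=1452032/180057] → run H
t=26: vr[H=5663744/540171] → run H
t=27: vr[H=6971392/540171] → run H
t=28: vr[H=2759680/180057] → run H
t=29: (idle)
t=30: (idle)
t=31: (idle)
t=32: (idle)
t=33: (idle)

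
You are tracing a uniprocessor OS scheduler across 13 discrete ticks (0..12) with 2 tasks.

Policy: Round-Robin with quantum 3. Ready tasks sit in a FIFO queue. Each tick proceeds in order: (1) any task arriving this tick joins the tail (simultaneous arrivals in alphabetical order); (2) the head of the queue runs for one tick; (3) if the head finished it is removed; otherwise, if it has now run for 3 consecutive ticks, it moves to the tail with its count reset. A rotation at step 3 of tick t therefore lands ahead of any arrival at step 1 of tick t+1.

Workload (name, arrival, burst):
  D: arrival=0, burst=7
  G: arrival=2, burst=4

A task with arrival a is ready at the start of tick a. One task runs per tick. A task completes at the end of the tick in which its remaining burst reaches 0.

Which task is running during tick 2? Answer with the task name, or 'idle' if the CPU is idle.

running at tick 2 = D

t=0: queue=[D] q_used=0 → run D
t=1: queue=[D] q_used=1 → run D
t=2: queue=[D,G] q_used=2 → run D
t=3: queue=[G,D] q_used=0 → run G
t=4: queue=[G,D] q_used=1 → run G
t=5: queue=[G,D] q_used=2 → run G
t=6: queue=[D,G] q_used=0 → run D
t=7: queue=[D,G] q_used=1 → run D
t=8: queue=[D,G] q_used=2 → run D
t=9: queue=[G,D] q_used=0 → run G
t=10: queue=[D] q_used=0 → run D
t=11: (idle)
t=12: (idle)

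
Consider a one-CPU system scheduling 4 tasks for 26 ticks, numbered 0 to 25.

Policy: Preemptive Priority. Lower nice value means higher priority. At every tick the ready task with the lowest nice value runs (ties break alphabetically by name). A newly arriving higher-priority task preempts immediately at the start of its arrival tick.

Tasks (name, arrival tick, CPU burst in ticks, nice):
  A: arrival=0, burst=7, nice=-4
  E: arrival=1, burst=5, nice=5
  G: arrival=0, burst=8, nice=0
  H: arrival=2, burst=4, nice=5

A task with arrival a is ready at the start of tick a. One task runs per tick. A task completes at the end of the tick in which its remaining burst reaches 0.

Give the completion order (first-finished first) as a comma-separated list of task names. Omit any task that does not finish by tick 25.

completion order = A, G, E, H

t=0: ready={A,G} → run A
t=1: ready={A,E,G} → run A
t=2: ready={A,E,G,H} → run A
t=3: ready={A,E,G,H} → run A
t=4: ready={A,E,G,H} → run A
t=5: ready={A,E,G,H} → run A
t=6: ready={A,E,G,H} → run A
t=7: ready={E,G,H} → run G
t=8: ready={E,G,H} → run G
t=9: ready={E,G,H} → run G
t=10: ready={E,G,H} → run G
t=11: ready={E,G,H} → run G
t=12: ready={E,G,H} → run G
t=13: ready={E,G,H} → run G
t=14: ready={E,G,H} → run G
t=15: ready={E,H} → run E
t=16: ready={E,H} → run E
t=17: ready={E,H} → run E
t=18: ready={E,H} → run E
t=19: ready={E,H} → run E
t=20: ready={H} → run H
t=21: ready={H} → run H
t=22: ready={H} → run H
t=23: ready={H} → run H
t=24: (idle)
t=25: (idle)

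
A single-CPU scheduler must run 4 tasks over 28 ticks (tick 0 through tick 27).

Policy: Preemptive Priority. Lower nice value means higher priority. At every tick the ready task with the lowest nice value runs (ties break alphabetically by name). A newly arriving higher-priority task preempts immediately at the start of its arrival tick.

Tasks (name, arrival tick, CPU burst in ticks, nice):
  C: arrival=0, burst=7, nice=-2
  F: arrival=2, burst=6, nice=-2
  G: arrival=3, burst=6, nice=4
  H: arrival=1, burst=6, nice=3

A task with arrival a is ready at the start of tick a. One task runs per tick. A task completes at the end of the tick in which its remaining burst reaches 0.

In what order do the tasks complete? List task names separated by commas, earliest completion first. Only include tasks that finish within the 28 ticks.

t=0: ready={C} → run C
t=1: ready={C,H} → run C
t=2: ready={C,F,H} → run C
t=3: ready={C,F,G,H} → run C
t=4: ready={C,F,G,H} → run C
t=5: ready={C,F,G,H} → run C
t=6: ready={C,F,G,H} → run C
t=7: ready={F,G,H} → run F
t=8: ready={F,G,H} → run F
t=9: ready={F,G,H} → run F
t=10: ready={F,G,H} → run F
t=11: ready={F,G,H} → run F
t=12: ready={F,G,H} → run F
t=13: ready={G,H} → run H
t=14: ready={G,H} → run H
t=15: ready={G,H} → run H
t=16: ready={G,H} → run H
t=17: ready={G,H} → run H
t=18: ready={G,H} → run H
t=19: ready={G} → run G
t=20: ready={G} → run G
t=21: ready={G} → run G
t=22: ready={G} → run G
t=23: ready={G} → run G
t=24: ready={G} → run G
t=25: (idle)
t=26: (idle)
t=27: (idle)

completion order = C, F, H, G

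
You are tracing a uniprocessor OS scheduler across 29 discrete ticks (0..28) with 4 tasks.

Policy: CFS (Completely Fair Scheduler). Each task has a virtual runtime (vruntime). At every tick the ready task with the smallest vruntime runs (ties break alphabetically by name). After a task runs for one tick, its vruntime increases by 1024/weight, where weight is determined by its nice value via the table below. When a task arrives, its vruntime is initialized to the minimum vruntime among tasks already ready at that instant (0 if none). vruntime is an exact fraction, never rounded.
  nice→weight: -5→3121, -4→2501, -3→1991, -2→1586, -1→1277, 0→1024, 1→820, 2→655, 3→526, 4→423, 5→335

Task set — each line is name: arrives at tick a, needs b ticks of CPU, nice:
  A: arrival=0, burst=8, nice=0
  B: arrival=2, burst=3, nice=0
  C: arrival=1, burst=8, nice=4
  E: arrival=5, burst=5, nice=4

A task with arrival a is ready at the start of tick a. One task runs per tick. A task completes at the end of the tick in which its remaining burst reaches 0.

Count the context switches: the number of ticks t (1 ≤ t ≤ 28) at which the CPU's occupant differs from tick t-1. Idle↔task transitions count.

t=0: vr[A=0] → run A
t=1: vr[A=1 C=1] → run A
t=2: vr[A=2 B=1 C=1] → run B
t=3: vr[A=2 B=2 C=1] → run C
t=4: vr[A=2 B=2 C=1447/423] → run A
t=5: vr[A=3 B=2 C=1447/423 E=2] → run B
t=6: vr[A=3 B=3 C=1447/423 E=2] → run E
t=7: vr[A=3 B=3 C=1447/423 E=1870/423] → run A
t=8: vr[A=4 B=3 C=1447/423 E=1870/423] → run B
t=9: vr[A=4 C=1447/423 E=1870/423] → run C
t=10: vr[A=4 C=2471/423 E=1870/423] → run A
t=11: vr[A=5 C=2471/423 E=1870/423] → run E
t=12: vr[A=5 C=2471/423 E=2894/423] → run A
t=13: vr[A=6 C=2471/423 E=2894/423] → run C
t=14: vr[A=6 C=1165/141 E=2894/423] → run A
t=15: vr[A=7 C=1165/141 E=2894/423] → run E
t=16: vr[A=7 C=1165/141 E=1306/141] → run A
t=17: vr[C=1165/141 E=1306/141] → run C
t=18: vr[C=4519/423 E=1306/141] → run E
t=19: vr[C=4519/423 E=4942/423] → run C
t=20: vr[C=5543/423 E=4942/423] → run E
t=21: vr[C=5543/423] → run C
t=22: vr[C=2189/141] → run C
t=23: vr[C=7591/423] → run C
t=24: (idle)
t=25: (idle)
t=26: (idle)
t=27: (idle)
t=28: (idle)

context switches = 21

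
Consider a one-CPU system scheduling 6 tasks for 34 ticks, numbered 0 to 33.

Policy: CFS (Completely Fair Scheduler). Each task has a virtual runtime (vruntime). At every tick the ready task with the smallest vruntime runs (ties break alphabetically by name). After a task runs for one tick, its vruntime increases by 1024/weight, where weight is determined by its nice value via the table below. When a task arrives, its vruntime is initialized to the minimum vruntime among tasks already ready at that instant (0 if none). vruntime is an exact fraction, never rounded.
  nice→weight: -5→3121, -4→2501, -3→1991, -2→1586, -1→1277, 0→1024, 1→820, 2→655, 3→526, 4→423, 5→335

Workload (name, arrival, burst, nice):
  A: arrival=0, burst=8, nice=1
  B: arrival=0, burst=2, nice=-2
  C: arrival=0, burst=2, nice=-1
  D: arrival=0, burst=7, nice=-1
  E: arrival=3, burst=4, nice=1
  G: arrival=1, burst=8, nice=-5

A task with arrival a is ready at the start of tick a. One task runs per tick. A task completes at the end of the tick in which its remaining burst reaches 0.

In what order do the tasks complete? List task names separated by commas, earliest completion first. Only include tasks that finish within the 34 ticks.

completion order = B, C, G, E, D, A

t=0: vr[A=0 B=0 C=0 D=0] → run A
t=1: vr[A=256/205 B=0 C=0 D=0 G=0] → run B
t=2: vr[A=256/205 B=512/793 C=0 D=0 G=0] → run C
t=3: vr[A=256/205 B=512/793 C=1024/1277 D=0 E=0 G=0] → run D
t=4: vr[A=256/205 B=512/793 C=1024/1277 D=1024/1277 E=0 G=0] → run E
t=5: vr[A=256/205 B=512/793 C=1024/1277 D=1024/1277 E=256/205 G=0] → run G
t=6: vr[A=256/205 B=512/793 C=1024/1277 D=1024/1277 E=256/205 G=1024/3121] → run G
t=7: vr[A=256/205 B=512/793 C=1024/1277 D=1024/1277 E=256/205 G=2048/3121] → run B
t=8: vr[A=256/205 C=1024/1277 D=1024/1277 E=256/205 G=2048/3121] → run G
t=9: vr[A=256/205 C=1024/1277 D=1024/1277 E=256/205 G=3072/3121] → run C
t=10: vr[A=256/205 D=1024/1277 E=256/205 G=3072/3121] → run D
t=11: vr[A=256/205 D=2048/1277 E=256/205 G=3072/3121] → run G
t=12: vr[A=256/205 D=2048/1277 E=256/205 G=4096/3121] → run A
t=13: vr[A=512/205 D=2048/1277 E=256/205 G=4096/3121] → run E
t=14: vr[A=512/205 D=2048/1277 E=512/205 G=4096/3121] → run G
t=15: vr[A=512/205 D=2048/1277 E=512/205 G=5120/3121] → run D
t=16: vr[A=512/205 D=3072/1277 E=512/205 G=5120/3121] → run G
t=17: vr[A=512/205 D=3072/1277 E=512/205 G=6144/3121] → run G
t=18: vr[A=512/205 D=3072/1277 E=512/205 G=7168/3121] → run G
t=19: vr[A=512/205 D=3072/1277 E=512/205] → run D
t=20: vr[A=512/205 D=4096/1277 E=512/205] → run A
t=21: vr[A=768/205 D=4096/1277 E=512/205] → run E
t=22: vr[A=768/205 D=4096/1277 E=768/205] → run D
t=23: vr[A=768/205 D=5120/1277 E=768/205] → run A
t=24: vr[A=1024/205 D=5120/1277 E=768/205] → run E
t=25: vr[A=1024/205 D=5120/1277] → run D
t=26: vr[A=1024/205 D=6144/1277] → run D
t=27: vr[A=1024/205] → run A
t=28: vr[A=256/41] → run A
t=29: vr[A=1536/205] → run A
t=30: vr[A=1792/205] → run A
t=31: (idle)
t=32: (idle)
t=33: (idle)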